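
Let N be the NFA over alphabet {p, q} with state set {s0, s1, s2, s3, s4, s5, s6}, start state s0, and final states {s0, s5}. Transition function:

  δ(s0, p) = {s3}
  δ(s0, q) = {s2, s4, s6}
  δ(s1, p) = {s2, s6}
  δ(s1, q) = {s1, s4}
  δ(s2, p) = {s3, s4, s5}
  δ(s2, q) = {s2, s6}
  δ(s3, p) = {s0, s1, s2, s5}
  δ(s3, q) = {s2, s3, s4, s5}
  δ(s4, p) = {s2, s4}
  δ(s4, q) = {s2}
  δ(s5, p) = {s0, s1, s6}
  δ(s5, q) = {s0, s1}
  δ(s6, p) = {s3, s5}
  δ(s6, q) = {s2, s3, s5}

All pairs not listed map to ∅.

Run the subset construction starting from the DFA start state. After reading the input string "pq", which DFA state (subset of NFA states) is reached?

{s2, s3, s4, s5}

Start: {s0}.
δ(s0,p) = {s3}.
Union: {s3}.
After p: {s3}.
δ(s3,q) = {s2, s3, s4, s5}.
Union: {s2, s3, s4, s5}.
After q: {s2, s3, s4, s5}.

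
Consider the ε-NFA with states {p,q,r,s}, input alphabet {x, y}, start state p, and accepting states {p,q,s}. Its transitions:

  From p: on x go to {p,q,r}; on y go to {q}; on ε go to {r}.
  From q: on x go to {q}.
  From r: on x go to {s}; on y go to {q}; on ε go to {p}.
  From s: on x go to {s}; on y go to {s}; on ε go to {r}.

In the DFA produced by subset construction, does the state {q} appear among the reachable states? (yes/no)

Start state of the DFA: {p,r} (ε-closure of the NFA start).
{p,r} --x--> {p,q,r,s}  [new]
{p,r} --y--> {q}  [new]
{p,q,r,s} --x--> {p,q,r,s}  [seen]
{p,q,r,s} --y--> {p,q,r,s}  [seen]
{q} --x--> {q}  [seen]
{q} --y--> ∅  [new]
∅ --x--> ∅  [seen]
∅ --y--> ∅  [seen]
Reachable DFA states: {p,r}, {p,q,r,s}, {q}, ∅.
{q} is among them.

yes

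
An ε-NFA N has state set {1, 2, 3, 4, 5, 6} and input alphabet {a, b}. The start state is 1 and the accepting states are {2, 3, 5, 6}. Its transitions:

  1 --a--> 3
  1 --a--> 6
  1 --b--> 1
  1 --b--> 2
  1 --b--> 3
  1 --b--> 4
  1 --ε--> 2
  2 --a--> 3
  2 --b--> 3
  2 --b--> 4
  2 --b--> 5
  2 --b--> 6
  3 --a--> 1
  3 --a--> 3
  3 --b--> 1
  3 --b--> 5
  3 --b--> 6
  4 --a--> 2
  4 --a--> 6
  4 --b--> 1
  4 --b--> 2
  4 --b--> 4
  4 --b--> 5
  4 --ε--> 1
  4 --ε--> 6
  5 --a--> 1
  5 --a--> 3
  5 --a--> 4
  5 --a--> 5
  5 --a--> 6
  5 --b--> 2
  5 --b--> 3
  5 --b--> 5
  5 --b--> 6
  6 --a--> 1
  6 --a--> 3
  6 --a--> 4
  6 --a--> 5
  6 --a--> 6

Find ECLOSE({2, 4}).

{1, 2, 4, 6}

Begin with {2, 4}.
4 →ε {1, 6}; add 1, 6.
ε-closure = {1, 2, 4, 6}.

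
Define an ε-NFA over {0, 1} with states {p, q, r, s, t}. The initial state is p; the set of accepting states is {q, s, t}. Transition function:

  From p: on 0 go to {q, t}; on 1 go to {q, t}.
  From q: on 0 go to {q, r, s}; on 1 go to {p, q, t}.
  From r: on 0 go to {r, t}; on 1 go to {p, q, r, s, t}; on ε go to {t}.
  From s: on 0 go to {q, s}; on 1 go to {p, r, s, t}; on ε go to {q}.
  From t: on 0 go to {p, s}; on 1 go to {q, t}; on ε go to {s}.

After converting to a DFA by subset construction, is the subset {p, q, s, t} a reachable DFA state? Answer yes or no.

Start state of the DFA: {p} (ε-closure of the NFA start).
{p} --0--> {q, s, t}  [new]
{p} --1--> {q, s, t}  [seen]
{q, s, t} --0--> {p, q, r, s, t}  [new]
{q, s, t} --1--> {p, q, r, s, t}  [seen]
{p, q, r, s, t} --0--> {p, q, r, s, t}  [seen]
{p, q, r, s, t} --1--> {p, q, r, s, t}  [seen]
Reachable DFA states: {p}, {q, s, t}, {p, q, r, s, t}.
{p, q, s, t} is not among them.

no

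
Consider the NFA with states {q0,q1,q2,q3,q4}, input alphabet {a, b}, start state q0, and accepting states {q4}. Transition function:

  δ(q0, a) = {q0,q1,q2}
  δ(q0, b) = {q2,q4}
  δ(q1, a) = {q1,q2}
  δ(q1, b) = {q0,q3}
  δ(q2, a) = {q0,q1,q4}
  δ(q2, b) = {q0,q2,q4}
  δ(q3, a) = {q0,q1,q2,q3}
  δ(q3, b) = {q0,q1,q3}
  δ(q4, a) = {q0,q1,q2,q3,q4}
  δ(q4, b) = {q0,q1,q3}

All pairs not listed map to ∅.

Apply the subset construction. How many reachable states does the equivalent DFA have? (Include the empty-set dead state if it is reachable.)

Start state of the DFA: {q0}.
{q0} --a--> {q0,q1,q2}  [new]
{q0} --b--> {q2,q4}  [new]
{q0,q1,q2} --a--> {q0,q1,q2,q4}  [new]
{q0,q1,q2} --b--> {q0,q2,q3,q4}  [new]
{q2,q4} --a--> {q0,q1,q2,q3,q4}  [new]
{q2,q4} --b--> {q0,q1,q2,q3,q4}  [seen]
{q0,q1,q2,q4} --a--> {q0,q1,q2,q3,q4}  [seen]
{q0,q1,q2,q4} --b--> {q0,q1,q2,q3,q4}  [seen]
{q0,q2,q3,q4} --a--> {q0,q1,q2,q3,q4}  [seen]
{q0,q2,q3,q4} --b--> {q0,q1,q2,q3,q4}  [seen]
{q0,q1,q2,q3,q4} --a--> {q0,q1,q2,q3,q4}  [seen]
{q0,q1,q2,q3,q4} --b--> {q0,q1,q2,q3,q4}  [seen]
Reachable DFA states: {q0}, {q0,q1,q2}, {q2,q4}, {q0,q1,q2,q4}, {q0,q2,q3,q4}, {q0,q1,q2,q3,q4}.

6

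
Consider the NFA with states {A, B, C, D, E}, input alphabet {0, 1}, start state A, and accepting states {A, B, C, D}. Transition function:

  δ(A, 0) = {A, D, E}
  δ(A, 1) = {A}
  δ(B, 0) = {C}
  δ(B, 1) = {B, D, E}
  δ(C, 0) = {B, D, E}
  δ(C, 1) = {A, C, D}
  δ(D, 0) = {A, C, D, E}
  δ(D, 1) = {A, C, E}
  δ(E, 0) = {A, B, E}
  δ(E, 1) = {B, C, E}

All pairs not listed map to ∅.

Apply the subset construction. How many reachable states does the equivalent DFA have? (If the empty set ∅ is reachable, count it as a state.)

4

Start state of the DFA: {A}.
{A} --0--> {A, D, E}  [new]
{A} --1--> {A}  [seen]
{A, D, E} --0--> {A, B, C, D, E}  [new]
{A, D, E} --1--> {A, B, C, E}  [new]
{A, B, C, D, E} --0--> {A, B, C, D, E}  [seen]
{A, B, C, D, E} --1--> {A, B, C, D, E}  [seen]
{A, B, C, E} --0--> {A, B, C, D, E}  [seen]
{A, B, C, E} --1--> {A, B, C, D, E}  [seen]
Reachable DFA states: {A}, {A, D, E}, {A, B, C, D, E}, {A, B, C, E}.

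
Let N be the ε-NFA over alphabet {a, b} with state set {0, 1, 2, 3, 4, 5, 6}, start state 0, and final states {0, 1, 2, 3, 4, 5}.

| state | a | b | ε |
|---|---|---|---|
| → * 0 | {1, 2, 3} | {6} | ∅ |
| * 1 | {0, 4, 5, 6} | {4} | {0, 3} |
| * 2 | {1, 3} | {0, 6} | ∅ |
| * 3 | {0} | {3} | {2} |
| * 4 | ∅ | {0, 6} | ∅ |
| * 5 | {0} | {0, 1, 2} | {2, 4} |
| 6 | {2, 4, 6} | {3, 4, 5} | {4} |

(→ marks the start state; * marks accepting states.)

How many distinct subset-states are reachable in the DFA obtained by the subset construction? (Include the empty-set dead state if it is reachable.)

8

Start state of the DFA: {0} (ε-closure of the NFA start).
{0} --a--> {0, 1, 2, 3}  [new]
{0} --b--> {4, 6}  [new]
{0, 1, 2, 3} --a--> {0, 1, 2, 3, 4, 5, 6}  [new]
{0, 1, 2, 3} --b--> {0, 2, 3, 4, 6}  [new]
{4, 6} --a--> {2, 4, 6}  [new]
{4, 6} --b--> {0, 2, 3, 4, 5, 6}  [new]
{0, 1, 2, 3, 4, 5, 6} --a--> {0, 1, 2, 3, 4, 5, 6}  [seen]
{0, 1, 2, 3, 4, 5, 6} --b--> {0, 1, 2, 3, 4, 5, 6}  [seen]
{0, 2, 3, 4, 6} --a--> {0, 1, 2, 3, 4, 6}  [new]
{0, 2, 3, 4, 6} --b--> {0, 2, 3, 4, 5, 6}  [seen]
{2, 4, 6} --a--> {0, 1, 2, 3, 4, 6}  [seen]
{2, 4, 6} --b--> {0, 2, 3, 4, 5, 6}  [seen]
{0, 2, 3, 4, 5, 6} --a--> {0, 1, 2, 3, 4, 6}  [seen]
{0, 2, 3, 4, 5, 6} --b--> {0, 1, 2, 3, 4, 5, 6}  [seen]
{0, 1, 2, 3, 4, 6} --a--> {0, 1, 2, 3, 4, 5, 6}  [seen]
{0, 1, 2, 3, 4, 6} --b--> {0, 2, 3, 4, 5, 6}  [seen]
Reachable DFA states: {0}, {0, 1, 2, 3}, {4, 6}, {0, 1, 2, 3, 4, 5, 6}, {0, 2, 3, 4, 6}, {2, 4, 6}, {0, 2, 3, 4, 5, 6}, {0, 1, 2, 3, 4, 6}.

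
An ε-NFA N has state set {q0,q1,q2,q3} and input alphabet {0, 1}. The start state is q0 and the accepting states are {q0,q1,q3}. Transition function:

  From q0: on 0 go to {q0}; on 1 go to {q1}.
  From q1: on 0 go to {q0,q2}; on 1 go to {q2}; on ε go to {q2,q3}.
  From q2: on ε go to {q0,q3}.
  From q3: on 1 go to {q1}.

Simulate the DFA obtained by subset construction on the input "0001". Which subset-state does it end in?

{q0,q1,q2,q3}

Start: {q0}.
δ(q0,0) = {q0}.
Union: {q0}.
After 0: {q0}.
δ(q0,0) = {q0}.
Union: {q0}.
After 0: {q0}.
δ(q0,0) = {q0}.
Union: {q0}.
After 0: {q0}.
δ(q0,1) = {q1}.
Union: {q1}.
ε-closure gives {q0,q1,q2,q3}.
After 1: {q0,q1,q2,q3}.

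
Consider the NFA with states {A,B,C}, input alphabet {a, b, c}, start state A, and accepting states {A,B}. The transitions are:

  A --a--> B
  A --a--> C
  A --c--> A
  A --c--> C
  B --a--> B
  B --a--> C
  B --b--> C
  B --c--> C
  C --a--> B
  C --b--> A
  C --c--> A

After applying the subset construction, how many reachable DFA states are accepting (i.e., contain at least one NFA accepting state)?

3

Start state of the DFA: {A}.
{A} --a--> {B,C}  [new]
{A} --b--> ∅  [new]
{A} --c--> {A,C}  [new]
{B,C} --a--> {B,C}  [seen]
{B,C} --b--> {A,C}  [seen]
{B,C} --c--> {A,C}  [seen]
∅ --a--> ∅  [seen]
∅ --b--> ∅  [seen]
∅ --c--> ∅  [seen]
{A,C} --a--> {B,C}  [seen]
{A,C} --b--> {A}  [seen]
{A,C} --c--> {A,C}  [seen]
Reachable DFA states: {A}, {B,C}, ∅, {A,C}.
Accepting DFA states (contain an NFA accepting state): {A}, {B,C}, {A,C}.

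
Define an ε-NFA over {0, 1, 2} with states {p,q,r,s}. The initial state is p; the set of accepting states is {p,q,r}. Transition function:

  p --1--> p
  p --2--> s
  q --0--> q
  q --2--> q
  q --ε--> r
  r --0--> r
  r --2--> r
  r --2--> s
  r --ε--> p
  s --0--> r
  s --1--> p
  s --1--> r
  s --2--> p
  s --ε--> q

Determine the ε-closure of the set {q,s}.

{p,q,r,s}

Begin with {q,s}.
q →ε {r}; add r.
r →ε {p}; add p.
ε-closure = {p,q,r,s}.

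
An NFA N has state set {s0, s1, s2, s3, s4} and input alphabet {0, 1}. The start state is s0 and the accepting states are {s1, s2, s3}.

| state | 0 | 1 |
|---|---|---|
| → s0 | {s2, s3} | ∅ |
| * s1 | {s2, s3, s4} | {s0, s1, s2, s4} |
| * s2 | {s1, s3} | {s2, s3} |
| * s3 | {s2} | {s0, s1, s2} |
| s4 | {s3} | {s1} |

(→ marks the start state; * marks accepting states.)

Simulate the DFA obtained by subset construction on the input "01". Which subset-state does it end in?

Start: {s0}.
δ(s0,0) = {s2, s3}.
Union: {s2, s3}.
After 0: {s2, s3}.
δ(s2,1) = {s2, s3}; δ(s3,1) = {s0, s1, s2}.
Union: {s0, s1, s2, s3}.
After 1: {s0, s1, s2, s3}.

{s0, s1, s2, s3}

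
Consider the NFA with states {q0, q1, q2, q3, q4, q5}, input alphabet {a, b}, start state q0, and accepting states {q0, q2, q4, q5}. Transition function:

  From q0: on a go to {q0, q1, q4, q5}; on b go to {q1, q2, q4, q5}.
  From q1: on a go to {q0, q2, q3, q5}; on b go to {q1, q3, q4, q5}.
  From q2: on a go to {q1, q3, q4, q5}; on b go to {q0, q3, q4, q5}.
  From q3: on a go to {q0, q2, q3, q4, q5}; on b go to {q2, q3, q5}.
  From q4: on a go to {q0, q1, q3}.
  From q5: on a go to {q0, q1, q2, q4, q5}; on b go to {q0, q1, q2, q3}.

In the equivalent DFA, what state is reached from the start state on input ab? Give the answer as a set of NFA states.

Start: {q0}.
δ(q0,a) = {q0, q1, q4, q5}.
Union: {q0, q1, q4, q5}.
After a: {q0, q1, q4, q5}.
δ(q0,b) = {q1, q2, q4, q5}; δ(q1,b) = {q1, q3, q4, q5}; δ(q4,b) = ∅; δ(q5,b) = {q0, q1, q2, q3}.
Union: {q0, q1, q2, q3, q4, q5}.
After b: {q0, q1, q2, q3, q4, q5}.

{q0, q1, q2, q3, q4, q5}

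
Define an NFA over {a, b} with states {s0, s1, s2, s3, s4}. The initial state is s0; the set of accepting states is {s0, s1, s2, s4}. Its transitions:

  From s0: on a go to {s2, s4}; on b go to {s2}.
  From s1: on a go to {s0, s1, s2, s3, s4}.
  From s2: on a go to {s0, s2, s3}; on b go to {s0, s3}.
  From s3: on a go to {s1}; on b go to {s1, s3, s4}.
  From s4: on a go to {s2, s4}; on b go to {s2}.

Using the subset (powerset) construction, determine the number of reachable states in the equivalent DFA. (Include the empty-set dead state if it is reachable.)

Start state of the DFA: {s0}.
{s0} --a--> {s2, s4}  [new]
{s0} --b--> {s2}  [new]
{s2, s4} --a--> {s0, s2, s3, s4}  [new]
{s2, s4} --b--> {s0, s2, s3}  [new]
{s2} --a--> {s0, s2, s3}  [seen]
{s2} --b--> {s0, s3}  [new]
{s0, s2, s3, s4} --a--> {s0, s1, s2, s3, s4}  [new]
{s0, s2, s3, s4} --b--> {s0, s1, s2, s3, s4}  [seen]
{s0, s2, s3} --a--> {s0, s1, s2, s3, s4}  [seen]
{s0, s2, s3} --b--> {s0, s1, s2, s3, s4}  [seen]
{s0, s3} --a--> {s1, s2, s4}  [new]
{s0, s3} --b--> {s1, s2, s3, s4}  [new]
{s0, s1, s2, s3, s4} --a--> {s0, s1, s2, s3, s4}  [seen]
{s0, s1, s2, s3, s4} --b--> {s0, s1, s2, s3, s4}  [seen]
{s1, s2, s4} --a--> {s0, s1, s2, s3, s4}  [seen]
{s1, s2, s4} --b--> {s0, s2, s3}  [seen]
{s1, s2, s3, s4} --a--> {s0, s1, s2, s3, s4}  [seen]
{s1, s2, s3, s4} --b--> {s0, s1, s2, s3, s4}  [seen]
Reachable DFA states: {s0}, {s2, s4}, {s2}, {s0, s2, s3, s4}, {s0, s2, s3}, {s0, s3}, {s0, s1, s2, s3, s4}, {s1, s2, s4}, {s1, s2, s3, s4}.

9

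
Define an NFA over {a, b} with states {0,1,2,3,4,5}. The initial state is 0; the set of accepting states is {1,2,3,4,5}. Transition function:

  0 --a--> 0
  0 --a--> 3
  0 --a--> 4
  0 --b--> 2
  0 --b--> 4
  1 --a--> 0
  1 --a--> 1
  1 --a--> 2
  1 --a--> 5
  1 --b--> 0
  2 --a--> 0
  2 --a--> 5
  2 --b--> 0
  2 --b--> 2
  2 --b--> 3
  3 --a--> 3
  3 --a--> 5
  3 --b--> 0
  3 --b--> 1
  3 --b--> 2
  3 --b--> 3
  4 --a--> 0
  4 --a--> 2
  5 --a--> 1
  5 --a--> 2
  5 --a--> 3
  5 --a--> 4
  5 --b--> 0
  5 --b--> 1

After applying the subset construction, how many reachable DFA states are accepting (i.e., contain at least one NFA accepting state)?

8

Start state of the DFA: {0}.
{0} --a--> {0,3,4}  [new]
{0} --b--> {2,4}  [new]
{0,3,4} --a--> {0,2,3,4,5}  [new]
{0,3,4} --b--> {0,1,2,3,4}  [new]
{2,4} --a--> {0,2,5}  [new]
{2,4} --b--> {0,2,3}  [new]
{0,2,3,4,5} --a--> {0,1,2,3,4,5}  [new]
{0,2,3,4,5} --b--> {0,1,2,3,4}  [seen]
{0,1,2,3,4} --a--> {0,1,2,3,4,5}  [seen]
{0,1,2,3,4} --b--> {0,1,2,3,4}  [seen]
{0,2,5} --a--> {0,1,2,3,4,5}  [seen]
{0,2,5} --b--> {0,1,2,3,4}  [seen]
{0,2,3} --a--> {0,3,4,5}  [new]
{0,2,3} --b--> {0,1,2,3,4}  [seen]
{0,1,2,3,4,5} --a--> {0,1,2,3,4,5}  [seen]
{0,1,2,3,4,5} --b--> {0,1,2,3,4}  [seen]
{0,3,4,5} --a--> {0,1,2,3,4,5}  [seen]
{0,3,4,5} --b--> {0,1,2,3,4}  [seen]
Reachable DFA states: {0}, {0,3,4}, {2,4}, {0,2,3,4,5}, {0,1,2,3,4}, {0,2,5}, {0,2,3}, {0,1,2,3,4,5}, {0,3,4,5}.
Accepting DFA states (contain an NFA accepting state): {0,3,4}, {2,4}, {0,2,3,4,5}, {0,1,2,3,4}, {0,2,5}, {0,2,3}, {0,1,2,3,4,5}, {0,3,4,5}.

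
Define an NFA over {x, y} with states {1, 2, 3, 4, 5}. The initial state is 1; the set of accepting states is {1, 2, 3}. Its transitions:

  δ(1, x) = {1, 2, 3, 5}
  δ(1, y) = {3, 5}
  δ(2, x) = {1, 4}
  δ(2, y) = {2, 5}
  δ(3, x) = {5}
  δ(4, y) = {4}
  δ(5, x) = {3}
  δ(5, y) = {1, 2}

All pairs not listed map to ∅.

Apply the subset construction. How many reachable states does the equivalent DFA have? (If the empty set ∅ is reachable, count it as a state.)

Start state of the DFA: {1}.
{1} --x--> {1, 2, 3, 5}  [new]
{1} --y--> {3, 5}  [new]
{1, 2, 3, 5} --x--> {1, 2, 3, 4, 5}  [new]
{1, 2, 3, 5} --y--> {1, 2, 3, 5}  [seen]
{3, 5} --x--> {3, 5}  [seen]
{3, 5} --y--> {1, 2}  [new]
{1, 2, 3, 4, 5} --x--> {1, 2, 3, 4, 5}  [seen]
{1, 2, 3, 4, 5} --y--> {1, 2, 3, 4, 5}  [seen]
{1, 2} --x--> {1, 2, 3, 4, 5}  [seen]
{1, 2} --y--> {2, 3, 5}  [new]
{2, 3, 5} --x--> {1, 3, 4, 5}  [new]
{2, 3, 5} --y--> {1, 2, 5}  [new]
{1, 3, 4, 5} --x--> {1, 2, 3, 5}  [seen]
{1, 3, 4, 5} --y--> {1, 2, 3, 4, 5}  [seen]
{1, 2, 5} --x--> {1, 2, 3, 4, 5}  [seen]
{1, 2, 5} --y--> {1, 2, 3, 5}  [seen]
Reachable DFA states: {1}, {1, 2, 3, 5}, {3, 5}, {1, 2, 3, 4, 5}, {1, 2}, {2, 3, 5}, {1, 3, 4, 5}, {1, 2, 5}.

8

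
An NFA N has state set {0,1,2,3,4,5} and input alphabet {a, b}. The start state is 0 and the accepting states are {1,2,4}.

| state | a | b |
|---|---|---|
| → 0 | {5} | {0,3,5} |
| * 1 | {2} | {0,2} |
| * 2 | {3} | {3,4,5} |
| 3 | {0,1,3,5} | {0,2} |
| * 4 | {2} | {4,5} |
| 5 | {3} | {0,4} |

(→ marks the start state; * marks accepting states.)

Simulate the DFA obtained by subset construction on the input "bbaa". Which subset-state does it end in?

{0,1,2,3,5}

Start: {0}.
δ(0,b) = {0,3,5}.
Union: {0,3,5}.
After b: {0,3,5}.
δ(0,b) = {0,3,5}; δ(3,b) = {0,2}; δ(5,b) = {0,4}.
Union: {0,2,3,4,5}.
After b: {0,2,3,4,5}.
δ(0,a) = {5}; δ(2,a) = {3}; δ(3,a) = {0,1,3,5}; δ(4,a) = {2}; δ(5,a) = {3}.
Union: {0,1,2,3,5}.
After a: {0,1,2,3,5}.
δ(0,a) = {5}; δ(1,a) = {2}; δ(2,a) = {3}; δ(3,a) = {0,1,3,5}; δ(5,a) = {3}.
Union: {0,1,2,3,5}.
After a: {0,1,2,3,5}.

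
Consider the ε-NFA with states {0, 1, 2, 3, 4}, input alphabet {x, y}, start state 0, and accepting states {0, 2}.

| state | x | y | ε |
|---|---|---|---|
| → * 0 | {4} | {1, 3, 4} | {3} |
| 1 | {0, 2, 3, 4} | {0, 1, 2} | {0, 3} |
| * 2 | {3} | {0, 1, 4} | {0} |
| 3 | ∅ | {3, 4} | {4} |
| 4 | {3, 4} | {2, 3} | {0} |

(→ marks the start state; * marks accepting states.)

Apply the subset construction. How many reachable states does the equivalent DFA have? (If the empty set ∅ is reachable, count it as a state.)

Start state of the DFA: {0, 3, 4} (ε-closure of the NFA start).
{0, 3, 4} --x--> {0, 3, 4}  [seen]
{0, 3, 4} --y--> {0, 1, 2, 3, 4}  [new]
{0, 1, 2, 3, 4} --x--> {0, 2, 3, 4}  [new]
{0, 1, 2, 3, 4} --y--> {0, 1, 2, 3, 4}  [seen]
{0, 2, 3, 4} --x--> {0, 3, 4}  [seen]
{0, 2, 3, 4} --y--> {0, 1, 2, 3, 4}  [seen]
Reachable DFA states: {0, 3, 4}, {0, 1, 2, 3, 4}, {0, 2, 3, 4}.

3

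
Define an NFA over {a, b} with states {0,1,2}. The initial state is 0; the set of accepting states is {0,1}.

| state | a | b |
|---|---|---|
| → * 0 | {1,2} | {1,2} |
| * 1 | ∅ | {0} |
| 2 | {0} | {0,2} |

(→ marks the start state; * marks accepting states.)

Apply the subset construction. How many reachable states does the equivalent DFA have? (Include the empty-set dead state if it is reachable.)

Start state of the DFA: {0}.
{0} --a--> {1,2}  [new]
{0} --b--> {1,2}  [seen]
{1,2} --a--> {0}  [seen]
{1,2} --b--> {0,2}  [new]
{0,2} --a--> {0,1,2}  [new]
{0,2} --b--> {0,1,2}  [seen]
{0,1,2} --a--> {0,1,2}  [seen]
{0,1,2} --b--> {0,1,2}  [seen]
Reachable DFA states: {0}, {1,2}, {0,2}, {0,1,2}.

4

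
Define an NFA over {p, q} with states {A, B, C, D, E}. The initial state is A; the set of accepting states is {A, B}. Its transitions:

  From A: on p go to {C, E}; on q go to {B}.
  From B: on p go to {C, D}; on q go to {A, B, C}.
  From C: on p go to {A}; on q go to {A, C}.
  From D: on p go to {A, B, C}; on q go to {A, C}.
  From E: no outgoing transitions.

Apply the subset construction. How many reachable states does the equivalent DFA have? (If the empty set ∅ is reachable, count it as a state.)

9

Start state of the DFA: {A}.
{A} --p--> {C, E}  [new]
{A} --q--> {B}  [new]
{C, E} --p--> {A}  [seen]
{C, E} --q--> {A, C}  [new]
{B} --p--> {C, D}  [new]
{B} --q--> {A, B, C}  [new]
{A, C} --p--> {A, C, E}  [new]
{A, C} --q--> {A, B, C}  [seen]
{C, D} --p--> {A, B, C}  [seen]
{C, D} --q--> {A, C}  [seen]
{A, B, C} --p--> {A, C, D, E}  [new]
{A, B, C} --q--> {A, B, C}  [seen]
{A, C, E} --p--> {A, C, E}  [seen]
{A, C, E} --q--> {A, B, C}  [seen]
{A, C, D, E} --p--> {A, B, C, E}  [new]
{A, C, D, E} --q--> {A, B, C}  [seen]
{A, B, C, E} --p--> {A, C, D, E}  [seen]
{A, B, C, E} --q--> {A, B, C}  [seen]
Reachable DFA states: {A}, {C, E}, {B}, {A, C}, {C, D}, {A, B, C}, {A, C, E}, {A, C, D, E}, {A, B, C, E}.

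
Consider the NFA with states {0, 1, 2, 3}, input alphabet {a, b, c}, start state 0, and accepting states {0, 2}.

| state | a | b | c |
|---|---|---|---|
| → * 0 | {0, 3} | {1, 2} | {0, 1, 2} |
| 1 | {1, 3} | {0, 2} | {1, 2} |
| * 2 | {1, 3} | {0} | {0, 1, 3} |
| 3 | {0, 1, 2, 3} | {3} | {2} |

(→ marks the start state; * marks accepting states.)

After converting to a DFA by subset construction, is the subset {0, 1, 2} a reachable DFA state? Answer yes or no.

yes

Start state of the DFA: {0}.
{0} --a--> {0, 3}  [new]
{0} --b--> {1, 2}  [new]
{0} --c--> {0, 1, 2}  [new]
{0, 3} --a--> {0, 1, 2, 3}  [new]
{0, 3} --b--> {1, 2, 3}  [new]
{0, 3} --c--> {0, 1, 2}  [seen]
{1, 2} --a--> {1, 3}  [new]
{1, 2} --b--> {0, 2}  [new]
{1, 2} --c--> {0, 1, 2, 3}  [seen]
{0, 1, 2} --a--> {0, 1, 3}  [new]
{0, 1, 2} --b--> {0, 1, 2}  [seen]
{0, 1, 2} --c--> {0, 1, 2, 3}  [seen]
{0, 1, 2, 3} --a--> {0, 1, 2, 3}  [seen]
{0, 1, 2, 3} --b--> {0, 1, 2, 3}  [seen]
{0, 1, 2, 3} --c--> {0, 1, 2, 3}  [seen]
{1, 2, 3} --a--> {0, 1, 2, 3}  [seen]
{1, 2, 3} --b--> {0, 2, 3}  [new]
{1, 2, 3} --c--> {0, 1, 2, 3}  [seen]
{1, 3} --a--> {0, 1, 2, 3}  [seen]
{1, 3} --b--> {0, 2, 3}  [seen]
{1, 3} --c--> {1, 2}  [seen]
{0, 2} --a--> {0, 1, 3}  [seen]
{0, 2} --b--> {0, 1, 2}  [seen]
{0, 2} --c--> {0, 1, 2, 3}  [seen]
{0, 1, 3} --a--> {0, 1, 2, 3}  [seen]
{0, 1, 3} --b--> {0, 1, 2, 3}  [seen]
{0, 1, 3} --c--> {0, 1, 2}  [seen]
{0, 2, 3} --a--> {0, 1, 2, 3}  [seen]
{0, 2, 3} --b--> {0, 1, 2, 3}  [seen]
{0, 2, 3} --c--> {0, 1, 2, 3}  [seen]
Reachable DFA states: {0}, {0, 3}, {1, 2}, {0, 1, 2}, {0, 1, 2, 3}, {1, 2, 3}, {1, 3}, {0, 2}, {0, 1, 3}, {0, 2, 3}.
{0, 1, 2} is among them.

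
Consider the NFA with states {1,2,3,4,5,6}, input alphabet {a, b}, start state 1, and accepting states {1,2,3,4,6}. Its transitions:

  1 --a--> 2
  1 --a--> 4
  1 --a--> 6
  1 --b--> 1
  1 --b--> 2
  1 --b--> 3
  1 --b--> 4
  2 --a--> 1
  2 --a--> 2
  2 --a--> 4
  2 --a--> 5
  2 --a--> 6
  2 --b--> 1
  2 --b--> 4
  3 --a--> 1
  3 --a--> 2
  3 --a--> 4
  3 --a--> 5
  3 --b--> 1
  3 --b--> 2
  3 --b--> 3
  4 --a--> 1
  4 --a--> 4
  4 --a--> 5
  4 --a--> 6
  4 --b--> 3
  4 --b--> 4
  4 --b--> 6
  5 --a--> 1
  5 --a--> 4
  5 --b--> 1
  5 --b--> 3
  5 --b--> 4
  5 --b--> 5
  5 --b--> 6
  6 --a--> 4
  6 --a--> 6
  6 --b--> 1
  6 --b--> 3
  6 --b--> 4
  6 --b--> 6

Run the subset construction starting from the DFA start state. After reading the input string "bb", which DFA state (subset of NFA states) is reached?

{1,2,3,4,6}

Start: {1}.
δ(1,b) = {1,2,3,4}.
Union: {1,2,3,4}.
After b: {1,2,3,4}.
δ(1,b) = {1,2,3,4}; δ(2,b) = {1,4}; δ(3,b) = {1,2,3}; δ(4,b) = {3,4,6}.
Union: {1,2,3,4,6}.
After b: {1,2,3,4,6}.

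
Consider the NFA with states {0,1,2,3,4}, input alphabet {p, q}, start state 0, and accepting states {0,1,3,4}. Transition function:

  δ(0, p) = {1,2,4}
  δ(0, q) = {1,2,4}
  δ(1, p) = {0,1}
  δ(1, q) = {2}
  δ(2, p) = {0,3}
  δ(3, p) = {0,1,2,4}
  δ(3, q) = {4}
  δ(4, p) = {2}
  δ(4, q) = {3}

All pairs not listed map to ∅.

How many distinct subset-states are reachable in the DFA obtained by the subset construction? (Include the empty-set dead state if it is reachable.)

Start state of the DFA: {0}.
{0} --p--> {1,2,4}  [new]
{0} --q--> {1,2,4}  [seen]
{1,2,4} --p--> {0,1,2,3}  [new]
{1,2,4} --q--> {2,3}  [new]
{0,1,2,3} --p--> {0,1,2,3,4}  [new]
{0,1,2,3} --q--> {1,2,4}  [seen]
{2,3} --p--> {0,1,2,3,4}  [seen]
{2,3} --q--> {4}  [new]
{0,1,2,3,4} --p--> {0,1,2,3,4}  [seen]
{0,1,2,3,4} --q--> {1,2,3,4}  [new]
{4} --p--> {2}  [new]
{4} --q--> {3}  [new]
{1,2,3,4} --p--> {0,1,2,3,4}  [seen]
{1,2,3,4} --q--> {2,3,4}  [new]
{2} --p--> {0,3}  [new]
{2} --q--> ∅  [new]
{3} --p--> {0,1,2,4}  [new]
{3} --q--> {4}  [seen]
{2,3,4} --p--> {0,1,2,3,4}  [seen]
{2,3,4} --q--> {3,4}  [new]
{0,3} --p--> {0,1,2,4}  [seen]
{0,3} --q--> {1,2,4}  [seen]
∅ --p--> ∅  [seen]
∅ --q--> ∅  [seen]
{0,1,2,4} --p--> {0,1,2,3,4}  [seen]
{0,1,2,4} --q--> {1,2,3,4}  [seen]
{3,4} --p--> {0,1,2,4}  [seen]
{3,4} --q--> {3,4}  [seen]
Reachable DFA states: {0}, {1,2,4}, {0,1,2,3}, {2,3}, {0,1,2,3,4}, {4}, {1,2,3,4}, {2}, {3}, {2,3,4}, {0,3}, ∅, {0,1,2,4}, {3,4}.

14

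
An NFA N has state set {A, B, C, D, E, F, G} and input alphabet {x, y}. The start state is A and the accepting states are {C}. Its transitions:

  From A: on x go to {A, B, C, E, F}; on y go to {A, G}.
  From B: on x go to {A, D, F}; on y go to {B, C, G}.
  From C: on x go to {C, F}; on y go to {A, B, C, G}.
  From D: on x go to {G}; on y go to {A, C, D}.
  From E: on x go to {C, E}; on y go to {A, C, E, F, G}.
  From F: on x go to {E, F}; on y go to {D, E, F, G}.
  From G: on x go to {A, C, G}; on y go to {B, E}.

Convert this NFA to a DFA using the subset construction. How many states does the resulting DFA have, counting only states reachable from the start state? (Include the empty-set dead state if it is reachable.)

Start state of the DFA: {A}.
{A} --x--> {A, B, C, E, F}  [new]
{A} --y--> {A, G}  [new]
{A, B, C, E, F} --x--> {A, B, C, D, E, F}  [new]
{A, B, C, E, F} --y--> {A, B, C, D, E, F, G}  [new]
{A, G} --x--> {A, B, C, E, F, G}  [new]
{A, G} --y--> {A, B, E, G}  [new]
{A, B, C, D, E, F} --x--> {A, B, C, D, E, F, G}  [seen]
{A, B, C, D, E, F} --y--> {A, B, C, D, E, F, G}  [seen]
{A, B, C, D, E, F, G} --x--> {A, B, C, D, E, F, G}  [seen]
{A, B, C, D, E, F, G} --y--> {A, B, C, D, E, F, G}  [seen]
{A, B, C, E, F, G} --x--> {A, B, C, D, E, F, G}  [seen]
{A, B, C, E, F, G} --y--> {A, B, C, D, E, F, G}  [seen]
{A, B, E, G} --x--> {A, B, C, D, E, F, G}  [seen]
{A, B, E, G} --y--> {A, B, C, E, F, G}  [seen]
Reachable DFA states: {A}, {A, B, C, E, F}, {A, G}, {A, B, C, D, E, F}, {A, B, C, D, E, F, G}, {A, B, C, E, F, G}, {A, B, E, G}.

7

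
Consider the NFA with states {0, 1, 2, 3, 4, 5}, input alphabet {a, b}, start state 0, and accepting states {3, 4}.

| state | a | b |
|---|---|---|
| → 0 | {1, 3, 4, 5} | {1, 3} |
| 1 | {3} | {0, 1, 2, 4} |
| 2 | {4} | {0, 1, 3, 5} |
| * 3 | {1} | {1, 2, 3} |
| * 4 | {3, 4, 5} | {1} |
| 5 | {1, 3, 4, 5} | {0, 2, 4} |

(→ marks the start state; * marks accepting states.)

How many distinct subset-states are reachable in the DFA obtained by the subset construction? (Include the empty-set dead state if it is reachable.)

5

Start state of the DFA: {0}.
{0} --a--> {1, 3, 4, 5}  [new]
{0} --b--> {1, 3}  [new]
{1, 3, 4, 5} --a--> {1, 3, 4, 5}  [seen]
{1, 3, 4, 5} --b--> {0, 1, 2, 3, 4}  [new]
{1, 3} --a--> {1, 3}  [seen]
{1, 3} --b--> {0, 1, 2, 3, 4}  [seen]
{0, 1, 2, 3, 4} --a--> {1, 3, 4, 5}  [seen]
{0, 1, 2, 3, 4} --b--> {0, 1, 2, 3, 4, 5}  [new]
{0, 1, 2, 3, 4, 5} --a--> {1, 3, 4, 5}  [seen]
{0, 1, 2, 3, 4, 5} --b--> {0, 1, 2, 3, 4, 5}  [seen]
Reachable DFA states: {0}, {1, 3, 4, 5}, {1, 3}, {0, 1, 2, 3, 4}, {0, 1, 2, 3, 4, 5}.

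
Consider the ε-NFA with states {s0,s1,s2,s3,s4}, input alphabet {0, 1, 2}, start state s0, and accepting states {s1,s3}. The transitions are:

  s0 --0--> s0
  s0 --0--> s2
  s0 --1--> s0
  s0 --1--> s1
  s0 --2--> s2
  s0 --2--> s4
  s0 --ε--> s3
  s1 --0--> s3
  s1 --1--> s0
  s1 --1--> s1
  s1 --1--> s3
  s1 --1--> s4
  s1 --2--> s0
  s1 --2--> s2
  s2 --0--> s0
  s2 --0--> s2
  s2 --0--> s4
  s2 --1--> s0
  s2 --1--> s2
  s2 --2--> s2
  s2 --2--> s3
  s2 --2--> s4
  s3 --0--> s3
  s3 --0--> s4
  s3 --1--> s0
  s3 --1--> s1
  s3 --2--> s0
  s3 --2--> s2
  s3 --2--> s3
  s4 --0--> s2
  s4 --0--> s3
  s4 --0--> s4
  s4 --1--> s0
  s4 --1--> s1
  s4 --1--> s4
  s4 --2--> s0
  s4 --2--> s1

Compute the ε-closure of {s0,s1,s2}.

Begin with {s0,s1,s2}.
s0 →ε {s3}; add s3.
ε-closure = {s0,s1,s2,s3}.

{s0,s1,s2,s3}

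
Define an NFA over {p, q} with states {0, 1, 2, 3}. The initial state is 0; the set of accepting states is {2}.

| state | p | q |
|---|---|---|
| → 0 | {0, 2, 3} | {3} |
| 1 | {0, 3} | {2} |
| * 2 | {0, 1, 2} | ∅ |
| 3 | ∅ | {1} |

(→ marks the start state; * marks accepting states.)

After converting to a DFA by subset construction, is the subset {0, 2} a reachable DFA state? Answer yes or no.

Start state of the DFA: {0}.
{0} --p--> {0, 2, 3}  [new]
{0} --q--> {3}  [new]
{0, 2, 3} --p--> {0, 1, 2, 3}  [new]
{0, 2, 3} --q--> {1, 3}  [new]
{3} --p--> ∅  [new]
{3} --q--> {1}  [new]
{0, 1, 2, 3} --p--> {0, 1, 2, 3}  [seen]
{0, 1, 2, 3} --q--> {1, 2, 3}  [new]
{1, 3} --p--> {0, 3}  [new]
{1, 3} --q--> {1, 2}  [new]
∅ --p--> ∅  [seen]
∅ --q--> ∅  [seen]
{1} --p--> {0, 3}  [seen]
{1} --q--> {2}  [new]
{1, 2, 3} --p--> {0, 1, 2, 3}  [seen]
{1, 2, 3} --q--> {1, 2}  [seen]
{0, 3} --p--> {0, 2, 3}  [seen]
{0, 3} --q--> {1, 3}  [seen]
{1, 2} --p--> {0, 1, 2, 3}  [seen]
{1, 2} --q--> {2}  [seen]
{2} --p--> {0, 1, 2}  [new]
{2} --q--> ∅  [seen]
{0, 1, 2} --p--> {0, 1, 2, 3}  [seen]
{0, 1, 2} --q--> {2, 3}  [new]
{2, 3} --p--> {0, 1, 2}  [seen]
{2, 3} --q--> {1}  [seen]
Reachable DFA states: {0}, {0, 2, 3}, {3}, {0, 1, 2, 3}, {1, 3}, ∅, {1}, {1, 2, 3}, {0, 3}, {1, 2}, {2}, {0, 1, 2}, {2, 3}.
{0, 2} is not among them.

no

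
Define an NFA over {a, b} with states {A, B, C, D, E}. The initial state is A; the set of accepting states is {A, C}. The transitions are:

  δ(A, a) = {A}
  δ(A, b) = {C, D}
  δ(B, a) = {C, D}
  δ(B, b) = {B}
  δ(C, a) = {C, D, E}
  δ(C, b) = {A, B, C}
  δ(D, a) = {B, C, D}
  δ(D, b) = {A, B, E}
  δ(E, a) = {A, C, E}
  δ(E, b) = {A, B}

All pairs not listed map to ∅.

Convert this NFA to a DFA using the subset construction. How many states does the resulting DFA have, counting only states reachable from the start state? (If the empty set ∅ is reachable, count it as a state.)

7

Start state of the DFA: {A}.
{A} --a--> {A}  [seen]
{A} --b--> {C, D}  [new]
{C, D} --a--> {B, C, D, E}  [new]
{C, D} --b--> {A, B, C, E}  [new]
{B, C, D, E} --a--> {A, B, C, D, E}  [new]
{B, C, D, E} --b--> {A, B, C, E}  [seen]
{A, B, C, E} --a--> {A, C, D, E}  [new]
{A, B, C, E} --b--> {A, B, C, D}  [new]
{A, B, C, D, E} --a--> {A, B, C, D, E}  [seen]
{A, B, C, D, E} --b--> {A, B, C, D, E}  [seen]
{A, C, D, E} --a--> {A, B, C, D, E}  [seen]
{A, C, D, E} --b--> {A, B, C, D, E}  [seen]
{A, B, C, D} --a--> {A, B, C, D, E}  [seen]
{A, B, C, D} --b--> {A, B, C, D, E}  [seen]
Reachable DFA states: {A}, {C, D}, {B, C, D, E}, {A, B, C, E}, {A, B, C, D, E}, {A, C, D, E}, {A, B, C, D}.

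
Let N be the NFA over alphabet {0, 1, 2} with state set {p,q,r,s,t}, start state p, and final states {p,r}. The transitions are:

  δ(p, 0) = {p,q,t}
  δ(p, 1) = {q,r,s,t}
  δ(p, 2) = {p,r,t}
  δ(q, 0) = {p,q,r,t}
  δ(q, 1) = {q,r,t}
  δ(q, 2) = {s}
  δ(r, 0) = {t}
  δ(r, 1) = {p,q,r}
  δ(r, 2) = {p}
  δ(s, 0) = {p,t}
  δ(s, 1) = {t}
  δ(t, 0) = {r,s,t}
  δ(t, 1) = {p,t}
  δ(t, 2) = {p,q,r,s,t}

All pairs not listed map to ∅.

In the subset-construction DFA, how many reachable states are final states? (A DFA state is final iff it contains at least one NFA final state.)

Start state of the DFA: {p}.
{p} --0--> {p,q,t}  [new]
{p} --1--> {q,r,s,t}  [new]
{p} --2--> {p,r,t}  [new]
{p,q,t} --0--> {p,q,r,s,t}  [new]
{p,q,t} --1--> {p,q,r,s,t}  [seen]
{p,q,t} --2--> {p,q,r,s,t}  [seen]
{q,r,s,t} --0--> {p,q,r,s,t}  [seen]
{q,r,s,t} --1--> {p,q,r,t}  [new]
{q,r,s,t} --2--> {p,q,r,s,t}  [seen]
{p,r,t} --0--> {p,q,r,s,t}  [seen]
{p,r,t} --1--> {p,q,r,s,t}  [seen]
{p,r,t} --2--> {p,q,r,s,t}  [seen]
{p,q,r,s,t} --0--> {p,q,r,s,t}  [seen]
{p,q,r,s,t} --1--> {p,q,r,s,t}  [seen]
{p,q,r,s,t} --2--> {p,q,r,s,t}  [seen]
{p,q,r,t} --0--> {p,q,r,s,t}  [seen]
{p,q,r,t} --1--> {p,q,r,s,t}  [seen]
{p,q,r,t} --2--> {p,q,r,s,t}  [seen]
Reachable DFA states: {p}, {p,q,t}, {q,r,s,t}, {p,r,t}, {p,q,r,s,t}, {p,q,r,t}.
Accepting DFA states (contain an NFA accepting state): {p}, {p,q,t}, {q,r,s,t}, {p,r,t}, {p,q,r,s,t}, {p,q,r,t}.

6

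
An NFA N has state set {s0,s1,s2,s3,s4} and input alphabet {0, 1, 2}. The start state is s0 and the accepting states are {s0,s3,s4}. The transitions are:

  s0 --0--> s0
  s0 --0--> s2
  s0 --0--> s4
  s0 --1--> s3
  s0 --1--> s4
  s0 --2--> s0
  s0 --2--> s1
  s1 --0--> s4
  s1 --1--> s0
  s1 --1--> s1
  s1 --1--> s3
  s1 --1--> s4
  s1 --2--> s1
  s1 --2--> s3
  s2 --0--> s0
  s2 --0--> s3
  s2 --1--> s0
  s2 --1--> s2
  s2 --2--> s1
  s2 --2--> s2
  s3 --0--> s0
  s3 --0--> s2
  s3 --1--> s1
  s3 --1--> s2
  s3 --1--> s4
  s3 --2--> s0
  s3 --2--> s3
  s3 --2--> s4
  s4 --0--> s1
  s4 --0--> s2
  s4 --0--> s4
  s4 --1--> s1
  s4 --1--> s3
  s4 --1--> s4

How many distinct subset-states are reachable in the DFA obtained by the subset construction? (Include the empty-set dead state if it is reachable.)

13

Start state of the DFA: {s0}.
{s0} --0--> {s0,s2,s4}  [new]
{s0} --1--> {s3,s4}  [new]
{s0} --2--> {s0,s1}  [new]
{s0,s2,s4} --0--> {s0,s1,s2,s3,s4}  [new]
{s0,s2,s4} --1--> {s0,s1,s2,s3,s4}  [seen]
{s0,s2,s4} --2--> {s0,s1,s2}  [new]
{s3,s4} --0--> {s0,s1,s2,s4}  [new]
{s3,s4} --1--> {s1,s2,s3,s4}  [new]
{s3,s4} --2--> {s0,s3,s4}  [new]
{s0,s1} --0--> {s0,s2,s4}  [seen]
{s0,s1} --1--> {s0,s1,s3,s4}  [new]
{s0,s1} --2--> {s0,s1,s3}  [new]
{s0,s1,s2,s3,s4} --0--> {s0,s1,s2,s3,s4}  [seen]
{s0,s1,s2,s3,s4} --1--> {s0,s1,s2,s3,s4}  [seen]
{s0,s1,s2,s3,s4} --2--> {s0,s1,s2,s3,s4}  [seen]
{s0,s1,s2} --0--> {s0,s2,s3,s4}  [new]
{s0,s1,s2} --1--> {s0,s1,s2,s3,s4}  [seen]
{s0,s1,s2} --2--> {s0,s1,s2,s3}  [new]
{s0,s1,s2,s4} --0--> {s0,s1,s2,s3,s4}  [seen]
{s0,s1,s2,s4} --1--> {s0,s1,s2,s3,s4}  [seen]
{s0,s1,s2,s4} --2--> {s0,s1,s2,s3}  [seen]
{s1,s2,s3,s4} --0--> {s0,s1,s2,s3,s4}  [seen]
{s1,s2,s3,s4} --1--> {s0,s1,s2,s3,s4}  [seen]
{s1,s2,s3,s4} --2--> {s0,s1,s2,s3,s4}  [seen]
{s0,s3,s4} --0--> {s0,s1,s2,s4}  [seen]
{s0,s3,s4} --1--> {s1,s2,s3,s4}  [seen]
{s0,s3,s4} --2--> {s0,s1,s3,s4}  [seen]
{s0,s1,s3,s4} --0--> {s0,s1,s2,s4}  [seen]
{s0,s1,s3,s4} --1--> {s0,s1,s2,s3,s4}  [seen]
{s0,s1,s3,s4} --2--> {s0,s1,s3,s4}  [seen]
{s0,s1,s3} --0--> {s0,s2,s4}  [seen]
{s0,s1,s3} --1--> {s0,s1,s2,s3,s4}  [seen]
{s0,s1,s3} --2--> {s0,s1,s3,s4}  [seen]
{s0,s2,s3,s4} --0--> {s0,s1,s2,s3,s4}  [seen]
{s0,s2,s3,s4} --1--> {s0,s1,s2,s3,s4}  [seen]
{s0,s2,s3,s4} --2--> {s0,s1,s2,s3,s4}  [seen]
{s0,s1,s2,s3} --0--> {s0,s2,s3,s4}  [seen]
{s0,s1,s2,s3} --1--> {s0,s1,s2,s3,s4}  [seen]
{s0,s1,s2,s3} --2--> {s0,s1,s2,s3,s4}  [seen]
Reachable DFA states: {s0}, {s0,s2,s4}, {s3,s4}, {s0,s1}, {s0,s1,s2,s3,s4}, {s0,s1,s2}, {s0,s1,s2,s4}, {s1,s2,s3,s4}, {s0,s3,s4}, {s0,s1,s3,s4}, {s0,s1,s3}, {s0,s2,s3,s4}, {s0,s1,s2,s3}.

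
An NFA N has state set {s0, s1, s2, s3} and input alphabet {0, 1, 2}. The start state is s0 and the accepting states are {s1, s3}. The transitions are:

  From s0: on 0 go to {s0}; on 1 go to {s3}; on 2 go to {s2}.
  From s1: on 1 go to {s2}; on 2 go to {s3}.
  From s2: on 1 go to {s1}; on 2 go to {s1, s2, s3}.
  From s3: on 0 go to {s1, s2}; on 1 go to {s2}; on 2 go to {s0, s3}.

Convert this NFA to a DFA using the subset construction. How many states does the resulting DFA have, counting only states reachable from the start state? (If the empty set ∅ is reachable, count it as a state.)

Start state of the DFA: {s0}.
{s0} --0--> {s0}  [seen]
{s0} --1--> {s3}  [new]
{s0} --2--> {s2}  [new]
{s3} --0--> {s1, s2}  [new]
{s3} --1--> {s2}  [seen]
{s3} --2--> {s0, s3}  [new]
{s2} --0--> ∅  [new]
{s2} --1--> {s1}  [new]
{s2} --2--> {s1, s2, s3}  [new]
{s1, s2} --0--> ∅  [seen]
{s1, s2} --1--> {s1, s2}  [seen]
{s1, s2} --2--> {s1, s2, s3}  [seen]
{s0, s3} --0--> {s0, s1, s2}  [new]
{s0, s3} --1--> {s2, s3}  [new]
{s0, s3} --2--> {s0, s2, s3}  [new]
∅ --0--> ∅  [seen]
∅ --1--> ∅  [seen]
∅ --2--> ∅  [seen]
{s1} --0--> ∅  [seen]
{s1} --1--> {s2}  [seen]
{s1} --2--> {s3}  [seen]
{s1, s2, s3} --0--> {s1, s2}  [seen]
{s1, s2, s3} --1--> {s1, s2}  [seen]
{s1, s2, s3} --2--> {s0, s1, s2, s3}  [new]
{s0, s1, s2} --0--> {s0}  [seen]
{s0, s1, s2} --1--> {s1, s2, s3}  [seen]
{s0, s1, s2} --2--> {s1, s2, s3}  [seen]
{s2, s3} --0--> {s1, s2}  [seen]
{s2, s3} --1--> {s1, s2}  [seen]
{s2, s3} --2--> {s0, s1, s2, s3}  [seen]
{s0, s2, s3} --0--> {s0, s1, s2}  [seen]
{s0, s2, s3} --1--> {s1, s2, s3}  [seen]
{s0, s2, s3} --2--> {s0, s1, s2, s3}  [seen]
{s0, s1, s2, s3} --0--> {s0, s1, s2}  [seen]
{s0, s1, s2, s3} --1--> {s1, s2, s3}  [seen]
{s0, s1, s2, s3} --2--> {s0, s1, s2, s3}  [seen]
Reachable DFA states: {s0}, {s3}, {s2}, {s1, s2}, {s0, s3}, ∅, {s1}, {s1, s2, s3}, {s0, s1, s2}, {s2, s3}, {s0, s2, s3}, {s0, s1, s2, s3}.

12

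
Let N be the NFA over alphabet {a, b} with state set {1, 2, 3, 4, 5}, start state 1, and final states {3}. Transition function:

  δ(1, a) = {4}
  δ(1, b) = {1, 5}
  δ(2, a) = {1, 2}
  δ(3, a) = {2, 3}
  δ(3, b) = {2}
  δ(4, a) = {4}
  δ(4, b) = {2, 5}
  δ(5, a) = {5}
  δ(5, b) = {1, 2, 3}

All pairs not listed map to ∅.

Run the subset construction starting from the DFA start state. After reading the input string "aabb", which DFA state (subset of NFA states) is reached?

{1, 2, 3}

Start: {1}.
δ(1,a) = {4}.
Union: {4}.
After a: {4}.
δ(4,a) = {4}.
Union: {4}.
After a: {4}.
δ(4,b) = {2, 5}.
Union: {2, 5}.
After b: {2, 5}.
δ(2,b) = ∅; δ(5,b) = {1, 2, 3}.
Union: {1, 2, 3}.
After b: {1, 2, 3}.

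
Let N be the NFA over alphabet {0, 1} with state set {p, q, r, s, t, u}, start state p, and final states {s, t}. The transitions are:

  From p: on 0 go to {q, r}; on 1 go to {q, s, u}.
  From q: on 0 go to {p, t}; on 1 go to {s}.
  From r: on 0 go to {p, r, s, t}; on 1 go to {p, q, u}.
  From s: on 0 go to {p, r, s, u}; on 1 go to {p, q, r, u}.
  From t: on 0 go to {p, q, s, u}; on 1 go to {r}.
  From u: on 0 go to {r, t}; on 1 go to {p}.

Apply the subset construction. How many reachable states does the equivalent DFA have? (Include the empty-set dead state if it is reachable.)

8

Start state of the DFA: {p}.
{p} --0--> {q, r}  [new]
{p} --1--> {q, s, u}  [new]
{q, r} --0--> {p, r, s, t}  [new]
{q, r} --1--> {p, q, s, u}  [new]
{q, s, u} --0--> {p, r, s, t, u}  [new]
{q, s, u} --1--> {p, q, r, s, u}  [new]
{p, r, s, t} --0--> {p, q, r, s, t, u}  [new]
{p, r, s, t} --1--> {p, q, r, s, u}  [seen]
{p, q, s, u} --0--> {p, q, r, s, t, u}  [seen]
{p, q, s, u} --1--> {p, q, r, s, u}  [seen]
{p, r, s, t, u} --0--> {p, q, r, s, t, u}  [seen]
{p, r, s, t, u} --1--> {p, q, r, s, u}  [seen]
{p, q, r, s, u} --0--> {p, q, r, s, t, u}  [seen]
{p, q, r, s, u} --1--> {p, q, r, s, u}  [seen]
{p, q, r, s, t, u} --0--> {p, q, r, s, t, u}  [seen]
{p, q, r, s, t, u} --1--> {p, q, r, s, u}  [seen]
Reachable DFA states: {p}, {q, r}, {q, s, u}, {p, r, s, t}, {p, q, s, u}, {p, r, s, t, u}, {p, q, r, s, u}, {p, q, r, s, t, u}.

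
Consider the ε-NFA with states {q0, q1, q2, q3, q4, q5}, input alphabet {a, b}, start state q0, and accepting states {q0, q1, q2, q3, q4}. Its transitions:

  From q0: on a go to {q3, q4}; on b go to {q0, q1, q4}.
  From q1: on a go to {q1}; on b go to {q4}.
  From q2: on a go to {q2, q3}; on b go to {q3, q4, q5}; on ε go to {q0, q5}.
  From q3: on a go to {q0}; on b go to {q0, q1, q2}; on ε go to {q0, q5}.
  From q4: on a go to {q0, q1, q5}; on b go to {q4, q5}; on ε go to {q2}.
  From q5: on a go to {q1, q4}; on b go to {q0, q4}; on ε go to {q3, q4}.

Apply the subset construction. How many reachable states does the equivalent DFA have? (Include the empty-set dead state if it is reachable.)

Start state of the DFA: {q0} (ε-closure of the NFA start).
{q0} --a--> {q0, q2, q3, q4, q5}  [new]
{q0} --b--> {q0, q1, q2, q3, q4, q5}  [new]
{q0, q2, q3, q4, q5} --a--> {q0, q1, q2, q3, q4, q5}  [seen]
{q0, q2, q3, q4, q5} --b--> {q0, q1, q2, q3, q4, q5}  [seen]
{q0, q1, q2, q3, q4, q5} --a--> {q0, q1, q2, q3, q4, q5}  [seen]
{q0, q1, q2, q3, q4, q5} --b--> {q0, q1, q2, q3, q4, q5}  [seen]
Reachable DFA states: {q0}, {q0, q2, q3, q4, q5}, {q0, q1, q2, q3, q4, q5}.

3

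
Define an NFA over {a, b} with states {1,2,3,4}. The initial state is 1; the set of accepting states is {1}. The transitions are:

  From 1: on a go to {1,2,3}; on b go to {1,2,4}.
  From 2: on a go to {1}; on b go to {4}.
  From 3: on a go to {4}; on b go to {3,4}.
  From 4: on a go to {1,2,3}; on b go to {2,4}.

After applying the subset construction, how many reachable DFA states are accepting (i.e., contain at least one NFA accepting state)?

Start state of the DFA: {1}.
{1} --a--> {1,2,3}  [new]
{1} --b--> {1,2,4}  [new]
{1,2,3} --a--> {1,2,3,4}  [new]
{1,2,3} --b--> {1,2,3,4}  [seen]
{1,2,4} --a--> {1,2,3}  [seen]
{1,2,4} --b--> {1,2,4}  [seen]
{1,2,3,4} --a--> {1,2,3,4}  [seen]
{1,2,3,4} --b--> {1,2,3,4}  [seen]
Reachable DFA states: {1}, {1,2,3}, {1,2,4}, {1,2,3,4}.
Accepting DFA states (contain an NFA accepting state): {1}, {1,2,3}, {1,2,4}, {1,2,3,4}.

4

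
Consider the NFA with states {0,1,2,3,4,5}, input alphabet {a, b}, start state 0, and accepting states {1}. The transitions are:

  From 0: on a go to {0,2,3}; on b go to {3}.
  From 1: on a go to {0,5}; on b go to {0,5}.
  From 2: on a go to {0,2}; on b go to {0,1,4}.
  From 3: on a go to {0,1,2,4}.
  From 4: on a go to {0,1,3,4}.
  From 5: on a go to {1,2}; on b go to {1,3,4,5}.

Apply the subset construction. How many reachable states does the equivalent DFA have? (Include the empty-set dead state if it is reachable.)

11

Start state of the DFA: {0}.
{0} --a--> {0,2,3}  [new]
{0} --b--> {3}  [new]
{0,2,3} --a--> {0,1,2,3,4}  [new]
{0,2,3} --b--> {0,1,3,4}  [new]
{3} --a--> {0,1,2,4}  [new]
{3} --b--> ∅  [new]
{0,1,2,3,4} --a--> {0,1,2,3,4,5}  [new]
{0,1,2,3,4} --b--> {0,1,3,4,5}  [new]
{0,1,3,4} --a--> {0,1,2,3,4,5}  [seen]
{0,1,3,4} --b--> {0,3,5}  [new]
{0,1,2,4} --a--> {0,1,2,3,4,5}  [seen]
{0,1,2,4} --b--> {0,1,3,4,5}  [seen]
∅ --a--> ∅  [seen]
∅ --b--> ∅  [seen]
{0,1,2,3,4,5} --a--> {0,1,2,3,4,5}  [seen]
{0,1,2,3,4,5} --b--> {0,1,3,4,5}  [seen]
{0,1,3,4,5} --a--> {0,1,2,3,4,5}  [seen]
{0,1,3,4,5} --b--> {0,1,3,4,5}  [seen]
{0,3,5} --a--> {0,1,2,3,4}  [seen]
{0,3,5} --b--> {1,3,4,5}  [new]
{1,3,4,5} --a--> {0,1,2,3,4,5}  [seen]
{1,3,4,5} --b--> {0,1,3,4,5}  [seen]
Reachable DFA states: {0}, {0,2,3}, {3}, {0,1,2,3,4}, {0,1,3,4}, {0,1,2,4}, ∅, {0,1,2,3,4,5}, {0,1,3,4,5}, {0,3,5}, {1,3,4,5}.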